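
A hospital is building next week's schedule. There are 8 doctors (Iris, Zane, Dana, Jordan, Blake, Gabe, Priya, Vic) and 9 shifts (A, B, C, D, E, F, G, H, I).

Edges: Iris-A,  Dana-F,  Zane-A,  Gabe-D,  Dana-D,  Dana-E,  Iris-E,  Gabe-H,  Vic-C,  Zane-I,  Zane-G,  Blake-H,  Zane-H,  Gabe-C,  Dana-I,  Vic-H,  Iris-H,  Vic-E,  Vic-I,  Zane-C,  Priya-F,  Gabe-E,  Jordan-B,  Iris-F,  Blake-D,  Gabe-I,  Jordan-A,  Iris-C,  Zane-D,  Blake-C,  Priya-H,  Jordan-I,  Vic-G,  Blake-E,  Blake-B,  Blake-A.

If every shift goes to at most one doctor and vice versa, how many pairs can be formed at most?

A valid assignment of size 8: Iris-E, Zane-A, Dana-D, Jordan-I, Blake-B, Gabe-H, Priya-F, Vic-G.
All 8 doctors are matched, so no larger matching exists.

8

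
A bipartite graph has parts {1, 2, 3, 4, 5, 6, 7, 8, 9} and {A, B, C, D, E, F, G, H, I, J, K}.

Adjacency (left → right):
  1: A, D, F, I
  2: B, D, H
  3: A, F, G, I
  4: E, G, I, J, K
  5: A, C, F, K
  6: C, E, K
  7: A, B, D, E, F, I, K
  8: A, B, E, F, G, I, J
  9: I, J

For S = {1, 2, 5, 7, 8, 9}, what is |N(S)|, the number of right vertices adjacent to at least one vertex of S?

The union of neighbours of {1, 2, 5, 7, 8, 9} is {A, B, C, D, E, F, G, H, I, J, K}, which has 11 elements.
Since |N(S)| = 11 ≥ |S| = 6, Hall's condition holds for this subset.

11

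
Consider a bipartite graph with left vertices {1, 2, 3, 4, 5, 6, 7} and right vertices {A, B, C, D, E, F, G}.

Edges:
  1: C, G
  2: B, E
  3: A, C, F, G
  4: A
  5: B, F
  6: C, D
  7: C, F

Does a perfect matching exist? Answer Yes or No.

A valid assignment of size 7: 1-G, 2-E, 3-C, 4-A, 5-B, 6-D, 7-F.
Every left vertex is matched, so this is a perfect matching.

Yes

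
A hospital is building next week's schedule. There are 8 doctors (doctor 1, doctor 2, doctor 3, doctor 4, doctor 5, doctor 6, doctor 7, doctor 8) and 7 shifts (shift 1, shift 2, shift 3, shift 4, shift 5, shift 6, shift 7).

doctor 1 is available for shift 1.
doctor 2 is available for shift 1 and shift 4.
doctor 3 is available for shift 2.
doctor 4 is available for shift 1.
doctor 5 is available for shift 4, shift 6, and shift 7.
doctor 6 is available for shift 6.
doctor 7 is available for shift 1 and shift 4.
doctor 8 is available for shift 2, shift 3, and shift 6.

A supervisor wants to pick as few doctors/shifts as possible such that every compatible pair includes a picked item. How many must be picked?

The 6 edges doctor 1–shift 1, doctor 2–shift 4, doctor 3–shift 2, doctor 5–shift 7, doctor 6–shift 6, doctor 8–shift 3 form a matching, so any vertex cover needs at least 6 vertices (one per matched edge).
Conversely {doctor 3, doctor 5, doctor 6, doctor 8, shift 1, shift 4} meets every edge and has exactly 6 vertices, so 6 is optimal.

6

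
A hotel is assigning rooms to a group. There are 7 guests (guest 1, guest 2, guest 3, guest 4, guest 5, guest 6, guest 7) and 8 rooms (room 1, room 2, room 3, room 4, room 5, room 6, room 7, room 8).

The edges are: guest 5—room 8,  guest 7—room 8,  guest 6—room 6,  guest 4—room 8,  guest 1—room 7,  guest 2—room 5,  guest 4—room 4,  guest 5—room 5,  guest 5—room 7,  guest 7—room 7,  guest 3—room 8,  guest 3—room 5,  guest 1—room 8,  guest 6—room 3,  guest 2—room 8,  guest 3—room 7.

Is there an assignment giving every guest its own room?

No

The set {guest 1, guest 2, guest 3, guest 5, guest 7} has only 3 neighbours ({room 5, room 7, room 8}), so by Hall's theorem at most 5 of the 7 guests can be matched.
Hence no matching covers every guest.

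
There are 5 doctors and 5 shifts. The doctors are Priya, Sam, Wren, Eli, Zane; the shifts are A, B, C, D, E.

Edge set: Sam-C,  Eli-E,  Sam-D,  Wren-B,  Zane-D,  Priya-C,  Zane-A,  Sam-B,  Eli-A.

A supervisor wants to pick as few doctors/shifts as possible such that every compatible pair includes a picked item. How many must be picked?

5

The 5 edges Priya–C, Sam–D, Wren–B, Eli–E, Zane–A form a matching, so any vertex cover needs at least 5 vertices (one per matched edge).
Conversely {Priya, Sam, Wren, Eli, Zane} meets every edge and has exactly 5 vertices, so 5 is optimal.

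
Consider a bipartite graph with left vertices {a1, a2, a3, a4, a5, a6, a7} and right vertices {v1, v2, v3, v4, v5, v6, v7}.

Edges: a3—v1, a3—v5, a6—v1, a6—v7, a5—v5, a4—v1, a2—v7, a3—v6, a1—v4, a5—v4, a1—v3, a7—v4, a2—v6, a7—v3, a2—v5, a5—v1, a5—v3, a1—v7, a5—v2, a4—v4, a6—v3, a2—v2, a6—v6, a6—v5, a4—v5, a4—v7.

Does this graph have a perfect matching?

For example, pair a1→v7, a2→v2, a3→v1, a4→v5, a5→v3, a6→v6, a7→v4.
Every left vertex is matched, so this is a perfect matching.

Yes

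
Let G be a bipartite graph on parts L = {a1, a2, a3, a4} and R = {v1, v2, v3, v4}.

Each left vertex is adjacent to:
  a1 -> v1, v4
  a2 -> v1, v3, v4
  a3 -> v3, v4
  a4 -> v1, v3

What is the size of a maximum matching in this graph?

For example, pair a1-v1, a2-v3, a3-v4.
The set {a1, a2, a3, a4} has only 3 neighbours ({v1, v3, v4}), so by Hall's theorem at most 3 of the 4 left vertices can be matched.

3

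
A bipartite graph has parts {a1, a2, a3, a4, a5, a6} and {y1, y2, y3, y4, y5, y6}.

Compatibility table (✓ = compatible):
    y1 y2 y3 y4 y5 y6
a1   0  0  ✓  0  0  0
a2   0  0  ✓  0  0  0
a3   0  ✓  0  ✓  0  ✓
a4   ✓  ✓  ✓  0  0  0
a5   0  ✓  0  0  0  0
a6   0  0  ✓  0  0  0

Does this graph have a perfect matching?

The set {a1, a2, a6} has only 1 neighbour ({y3}), so by Hall's theorem at most 4 of the 6 left vertices can be matched.
Hence no matching covers every left vertex.

No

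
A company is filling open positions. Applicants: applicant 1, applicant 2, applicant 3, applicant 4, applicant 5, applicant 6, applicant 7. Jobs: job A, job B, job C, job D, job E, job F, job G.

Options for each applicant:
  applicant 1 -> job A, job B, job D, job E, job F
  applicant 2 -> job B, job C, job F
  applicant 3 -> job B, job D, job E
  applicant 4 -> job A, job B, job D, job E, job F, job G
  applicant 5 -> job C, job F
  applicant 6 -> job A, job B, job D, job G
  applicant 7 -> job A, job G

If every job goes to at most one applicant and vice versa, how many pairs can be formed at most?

7

For example, pair applicant 1→job B, applicant 2→job C, applicant 3→job E, applicant 4→job D, applicant 5→job F, applicant 6→job G, applicant 7→job A.
All 7 applicants are matched, so no larger matching exists.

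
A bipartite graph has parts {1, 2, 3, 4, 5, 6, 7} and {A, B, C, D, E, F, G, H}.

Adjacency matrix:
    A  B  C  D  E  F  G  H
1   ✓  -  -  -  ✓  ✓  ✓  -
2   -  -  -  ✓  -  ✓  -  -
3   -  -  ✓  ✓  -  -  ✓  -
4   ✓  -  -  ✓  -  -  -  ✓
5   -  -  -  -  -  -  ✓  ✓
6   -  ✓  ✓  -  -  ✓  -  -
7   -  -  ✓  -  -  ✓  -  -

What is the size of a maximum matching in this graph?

7

For example, pair 1-E, 2-D, 3-C, 4-H, 5-G, 6-B, 7-F.
All 7 left vertices are matched, so no larger matching exists.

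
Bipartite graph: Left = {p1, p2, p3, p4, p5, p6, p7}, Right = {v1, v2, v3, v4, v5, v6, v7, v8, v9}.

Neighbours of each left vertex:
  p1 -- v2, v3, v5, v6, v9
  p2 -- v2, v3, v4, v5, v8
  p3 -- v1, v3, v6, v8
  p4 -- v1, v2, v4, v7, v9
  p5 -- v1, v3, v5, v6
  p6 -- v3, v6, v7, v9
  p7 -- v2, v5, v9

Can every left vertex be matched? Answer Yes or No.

Yes

For example, pair p1–v3, p2–v5, p3–v6, p4–v4, p5–v1, p6–v7, p7–v2.
Every left vertex is matched, so this matching saturates all of them.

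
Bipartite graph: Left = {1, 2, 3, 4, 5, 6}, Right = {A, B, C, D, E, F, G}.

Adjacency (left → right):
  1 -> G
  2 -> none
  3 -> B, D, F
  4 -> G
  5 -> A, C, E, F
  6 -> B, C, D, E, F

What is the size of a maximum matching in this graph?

One maximum matching: 1-G, 3-B, 5-C, 6-E.
The set {1, 2, 4} has only 1 neighbour ({G}), so by Hall's theorem at most 4 of the 6 left vertices can be matched.

4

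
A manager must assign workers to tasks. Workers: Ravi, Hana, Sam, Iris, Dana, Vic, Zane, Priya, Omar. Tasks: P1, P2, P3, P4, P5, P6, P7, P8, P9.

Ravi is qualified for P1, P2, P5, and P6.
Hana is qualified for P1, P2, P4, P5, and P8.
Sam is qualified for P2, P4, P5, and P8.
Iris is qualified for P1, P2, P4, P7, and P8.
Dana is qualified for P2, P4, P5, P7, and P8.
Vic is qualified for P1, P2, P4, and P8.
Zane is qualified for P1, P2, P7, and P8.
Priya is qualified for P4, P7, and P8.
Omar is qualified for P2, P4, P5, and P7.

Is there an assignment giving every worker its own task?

The set {Hana, Sam, Iris, Dana, Vic, Zane, Priya, Omar} has only 6 neighbours ({P1, P2, P4, P5, P7, P8}), so by Hall's theorem at most 7 of the 9 workers can be matched.
Hence no matching covers every worker.

No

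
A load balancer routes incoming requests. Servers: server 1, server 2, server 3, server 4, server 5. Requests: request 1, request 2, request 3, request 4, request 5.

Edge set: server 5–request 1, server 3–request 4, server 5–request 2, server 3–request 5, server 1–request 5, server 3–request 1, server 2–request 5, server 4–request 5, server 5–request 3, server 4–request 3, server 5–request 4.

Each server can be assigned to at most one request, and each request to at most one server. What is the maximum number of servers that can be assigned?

4

One maximum matching: server 1–request 5, server 3–request 1, server 4–request 3, server 5–request 4.
The set {server 1, server 2} has only 1 neighbour ({request 5}), so by Hall's theorem at most 4 of the 5 servers can be matched.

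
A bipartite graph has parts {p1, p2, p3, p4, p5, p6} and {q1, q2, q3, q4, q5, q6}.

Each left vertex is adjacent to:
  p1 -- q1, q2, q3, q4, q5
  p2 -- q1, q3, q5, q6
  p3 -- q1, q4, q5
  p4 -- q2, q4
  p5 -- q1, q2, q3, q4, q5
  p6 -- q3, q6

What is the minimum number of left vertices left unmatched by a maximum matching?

0

For example, pair p1→q3, p2→q5, p3→q4, p4→q2, p5→q1, p6→q6.
This saturates every left vertex, so 6 is the maximum.
That matches 6 of the 6, leaving 0 unmatched; no matching can do better.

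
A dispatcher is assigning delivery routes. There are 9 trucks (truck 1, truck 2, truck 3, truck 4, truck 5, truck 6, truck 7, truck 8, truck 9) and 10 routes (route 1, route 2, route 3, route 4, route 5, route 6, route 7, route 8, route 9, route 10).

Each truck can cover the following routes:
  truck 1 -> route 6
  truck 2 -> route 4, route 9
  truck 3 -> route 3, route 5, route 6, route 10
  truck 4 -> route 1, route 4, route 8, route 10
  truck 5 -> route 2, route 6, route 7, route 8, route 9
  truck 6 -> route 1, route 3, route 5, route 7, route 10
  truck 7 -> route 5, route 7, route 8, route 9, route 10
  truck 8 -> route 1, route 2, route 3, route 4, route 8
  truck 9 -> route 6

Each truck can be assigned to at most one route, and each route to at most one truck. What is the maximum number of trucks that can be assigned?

8

For example, pair truck 1–route 6, truck 2–route 9, truck 3–route 3, truck 4–route 10, truck 5–route 2, truck 6–route 1, truck 7–route 8, truck 8–route 4.
The set {truck 1, truck 9} has only 1 neighbour ({route 6}), so by Hall's theorem at most 8 of the 9 trucks can be matched.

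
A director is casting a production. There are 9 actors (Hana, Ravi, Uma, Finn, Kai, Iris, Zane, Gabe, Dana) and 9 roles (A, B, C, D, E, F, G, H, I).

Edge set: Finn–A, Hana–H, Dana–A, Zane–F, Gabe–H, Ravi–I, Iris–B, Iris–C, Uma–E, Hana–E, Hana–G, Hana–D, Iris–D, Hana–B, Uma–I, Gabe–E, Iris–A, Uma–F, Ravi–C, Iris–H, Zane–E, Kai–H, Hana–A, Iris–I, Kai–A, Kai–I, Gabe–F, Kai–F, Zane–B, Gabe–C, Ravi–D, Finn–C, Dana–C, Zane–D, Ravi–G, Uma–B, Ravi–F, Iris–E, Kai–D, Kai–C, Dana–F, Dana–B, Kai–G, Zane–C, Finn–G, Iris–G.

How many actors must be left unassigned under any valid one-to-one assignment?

0

For example, pair Hana–H, Ravi–D, Uma–I, Finn–C, Kai–A, Iris–G, Zane–E, Gabe–F, Dana–B.
This saturates every actor, so 9 is the maximum.
That matches 9 of the 9, leaving 0 unmatched; no matching can do better.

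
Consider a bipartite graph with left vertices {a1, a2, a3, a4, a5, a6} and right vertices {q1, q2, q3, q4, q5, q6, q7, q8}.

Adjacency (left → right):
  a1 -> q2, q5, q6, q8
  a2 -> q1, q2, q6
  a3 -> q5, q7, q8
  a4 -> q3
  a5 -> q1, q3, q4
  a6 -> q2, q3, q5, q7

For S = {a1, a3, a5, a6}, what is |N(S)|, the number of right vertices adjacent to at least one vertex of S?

8

The union of neighbours of {a1, a3, a5, a6} is {q1, q2, q3, q4, q5, q6, q7, q8}, which has 8 elements.
Since |N(S)| = 8 ≥ |S| = 4, Hall's condition holds for this subset.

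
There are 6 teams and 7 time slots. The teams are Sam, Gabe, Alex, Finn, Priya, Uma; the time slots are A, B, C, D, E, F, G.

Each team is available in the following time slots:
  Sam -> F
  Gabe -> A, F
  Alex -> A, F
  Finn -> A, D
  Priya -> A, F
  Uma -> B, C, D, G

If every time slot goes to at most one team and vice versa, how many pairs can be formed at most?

One maximum matching: Sam–F, Gabe–A, Finn–D, Uma–B.
The set {Sam, Gabe, Alex, Priya} has only 2 neighbours ({A, F}), so by Hall's theorem at most 4 of the 6 teams can be matched.

4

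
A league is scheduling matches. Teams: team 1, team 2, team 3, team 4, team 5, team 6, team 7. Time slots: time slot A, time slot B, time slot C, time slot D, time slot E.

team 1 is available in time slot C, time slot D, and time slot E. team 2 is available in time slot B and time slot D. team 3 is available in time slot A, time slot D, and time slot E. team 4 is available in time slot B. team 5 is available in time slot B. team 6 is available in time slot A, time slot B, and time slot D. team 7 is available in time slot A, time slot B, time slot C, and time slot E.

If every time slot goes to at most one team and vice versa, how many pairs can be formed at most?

A valid assignment of size 5: team 1-time slot C, team 2-time slot D, team 3-time slot E, team 4-time slot B, team 6-time slot A.
The set {team 1, team 2, team 3, team 4, team 5, team 6, team 7} has only 5 neighbours ({time slot A, time slot B, time slot C, time slot D, time slot E}), so by Hall's theorem at most 5 of the 7 teams can be matched.

5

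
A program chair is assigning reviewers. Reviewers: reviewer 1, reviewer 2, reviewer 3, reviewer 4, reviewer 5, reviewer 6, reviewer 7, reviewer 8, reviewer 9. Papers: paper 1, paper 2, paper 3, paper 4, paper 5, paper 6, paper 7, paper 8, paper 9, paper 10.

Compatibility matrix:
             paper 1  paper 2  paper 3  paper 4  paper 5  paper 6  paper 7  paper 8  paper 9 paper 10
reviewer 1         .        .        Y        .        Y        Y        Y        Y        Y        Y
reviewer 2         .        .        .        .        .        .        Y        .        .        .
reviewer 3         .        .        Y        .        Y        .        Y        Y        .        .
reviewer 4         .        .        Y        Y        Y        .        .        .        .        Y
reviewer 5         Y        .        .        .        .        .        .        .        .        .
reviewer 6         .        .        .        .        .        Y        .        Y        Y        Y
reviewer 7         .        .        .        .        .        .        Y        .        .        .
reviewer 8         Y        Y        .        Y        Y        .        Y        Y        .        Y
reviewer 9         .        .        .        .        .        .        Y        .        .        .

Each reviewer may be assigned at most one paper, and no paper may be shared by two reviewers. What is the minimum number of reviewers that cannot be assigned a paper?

One maximum matching: reviewer 1-paper 9, reviewer 2-paper 7, reviewer 3-paper 3, reviewer 4-paper 4, reviewer 5-paper 1, reviewer 6-paper 8, reviewer 8-paper 2.
The set {reviewer 2, reviewer 7, reviewer 9} has only 1 neighbour ({paper 7}), so by Hall's theorem at most 7 of the 9 reviewers can be matched.
That matches 7 of the 9, leaving 2 unmatched; no matching can do better.

2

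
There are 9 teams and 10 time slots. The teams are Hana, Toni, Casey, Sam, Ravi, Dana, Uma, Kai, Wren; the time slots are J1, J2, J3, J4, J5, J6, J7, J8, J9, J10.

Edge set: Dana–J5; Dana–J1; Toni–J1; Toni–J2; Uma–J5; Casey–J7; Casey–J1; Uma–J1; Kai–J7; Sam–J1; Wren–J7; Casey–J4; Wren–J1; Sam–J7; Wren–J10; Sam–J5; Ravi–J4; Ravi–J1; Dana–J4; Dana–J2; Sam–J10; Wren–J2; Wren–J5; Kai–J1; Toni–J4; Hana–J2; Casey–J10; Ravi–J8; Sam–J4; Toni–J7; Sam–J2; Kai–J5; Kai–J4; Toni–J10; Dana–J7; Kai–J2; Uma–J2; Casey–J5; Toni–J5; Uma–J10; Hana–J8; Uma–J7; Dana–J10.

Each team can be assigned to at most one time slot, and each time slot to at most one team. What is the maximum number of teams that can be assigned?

7

For example, pair Hana–J8, Toni–J5, Casey–J10, Sam–J1, Ravi–J4, Dana–J7, Uma–J2.
The set {Hana, Toni, Casey, Sam, Ravi, Dana, Uma, Kai, Wren} has only 7 neighbours ({J1, J10, J2, J4, J5, J7, J8}), so by Hall's theorem at most 7 of the 9 teams can be matched.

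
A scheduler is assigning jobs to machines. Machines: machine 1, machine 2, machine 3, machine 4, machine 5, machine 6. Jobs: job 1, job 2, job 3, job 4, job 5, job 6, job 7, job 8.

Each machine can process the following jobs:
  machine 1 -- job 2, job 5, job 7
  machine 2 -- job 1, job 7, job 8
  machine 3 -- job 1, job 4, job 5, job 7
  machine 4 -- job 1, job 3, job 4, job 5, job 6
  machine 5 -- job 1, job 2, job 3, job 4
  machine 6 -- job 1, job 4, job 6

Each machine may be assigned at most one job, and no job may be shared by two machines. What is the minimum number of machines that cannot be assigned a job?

For example, pair machine 1→job 5, machine 2→job 8, machine 3→job 4, machine 4→job 1, machine 5→job 2, machine 6→job 6.
All 6 machines are matched, so no larger matching exists.
That matches 6 of the 6, leaving 0 unmatched; no matching can do better.

0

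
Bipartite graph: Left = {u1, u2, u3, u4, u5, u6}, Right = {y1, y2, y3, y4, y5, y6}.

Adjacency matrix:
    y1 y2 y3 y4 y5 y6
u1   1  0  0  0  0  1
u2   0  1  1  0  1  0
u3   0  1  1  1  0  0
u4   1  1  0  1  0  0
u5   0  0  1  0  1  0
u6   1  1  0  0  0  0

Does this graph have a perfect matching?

Yes

For example, pair u1–y6, u2–y5, u3–y4, u4–y2, u5–y3, u6–y1.
All 6 left vertices are covered.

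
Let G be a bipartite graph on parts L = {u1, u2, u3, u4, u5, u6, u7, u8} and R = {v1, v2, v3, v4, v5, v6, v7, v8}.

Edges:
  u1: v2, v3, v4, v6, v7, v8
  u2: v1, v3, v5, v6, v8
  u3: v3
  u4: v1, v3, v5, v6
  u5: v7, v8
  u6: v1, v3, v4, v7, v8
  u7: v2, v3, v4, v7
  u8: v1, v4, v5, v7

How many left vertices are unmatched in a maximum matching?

One maximum matching: u1→v6, u2→v1, u3→v3, u4→v5, u5→v8, u6→v4, u7→v2, u8→v7.
This saturates every left vertex, so 8 is the maximum.
That matches 8 of the 8, leaving 0 unmatched; no matching can do better.

0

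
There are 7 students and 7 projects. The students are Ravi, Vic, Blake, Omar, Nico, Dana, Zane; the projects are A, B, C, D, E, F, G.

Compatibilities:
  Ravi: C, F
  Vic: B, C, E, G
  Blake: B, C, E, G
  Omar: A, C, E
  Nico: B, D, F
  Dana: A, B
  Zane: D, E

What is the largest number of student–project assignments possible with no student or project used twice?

One maximum matching: Ravi–F, Vic–B, Blake–G, Omar–C, Nico–D, Dana–A, Zane–E.
All 7 students are matched, so no larger matching exists.

7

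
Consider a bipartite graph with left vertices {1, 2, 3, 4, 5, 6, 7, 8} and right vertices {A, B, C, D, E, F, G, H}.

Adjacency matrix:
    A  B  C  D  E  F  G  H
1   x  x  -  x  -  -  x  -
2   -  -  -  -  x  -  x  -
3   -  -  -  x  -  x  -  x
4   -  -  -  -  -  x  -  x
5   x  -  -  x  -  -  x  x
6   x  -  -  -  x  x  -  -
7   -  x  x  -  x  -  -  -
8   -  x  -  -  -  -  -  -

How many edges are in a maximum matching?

A valid assignment of size 8: 1–G, 2–E, 3–D, 4–H, 5–A, 6–F, 7–C, 8–B.
This saturates every left vertex, so 8 is the maximum.

8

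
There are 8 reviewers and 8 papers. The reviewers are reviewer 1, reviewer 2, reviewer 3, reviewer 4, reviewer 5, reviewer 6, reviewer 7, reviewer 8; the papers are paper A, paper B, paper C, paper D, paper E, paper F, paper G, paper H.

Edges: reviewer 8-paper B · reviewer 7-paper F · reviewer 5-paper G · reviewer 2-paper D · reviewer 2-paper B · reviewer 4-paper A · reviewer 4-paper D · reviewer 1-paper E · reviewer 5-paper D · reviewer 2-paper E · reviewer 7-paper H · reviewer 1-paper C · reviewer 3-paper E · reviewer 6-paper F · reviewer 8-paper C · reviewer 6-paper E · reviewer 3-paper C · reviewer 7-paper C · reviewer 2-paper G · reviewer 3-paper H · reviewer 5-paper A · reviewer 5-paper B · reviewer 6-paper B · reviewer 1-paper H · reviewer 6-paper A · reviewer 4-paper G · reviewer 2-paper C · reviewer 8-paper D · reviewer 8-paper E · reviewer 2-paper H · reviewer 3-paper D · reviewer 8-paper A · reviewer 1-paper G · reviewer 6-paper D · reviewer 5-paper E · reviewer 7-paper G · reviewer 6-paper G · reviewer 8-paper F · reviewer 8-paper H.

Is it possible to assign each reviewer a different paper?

One maximum matching: reviewer 1→paper C, reviewer 2→paper D, reviewer 3→paper H, reviewer 4→paper A, reviewer 5→paper E, reviewer 6→paper G, reviewer 7→paper F, reviewer 8→paper B.
All 8 reviewers are covered.

Yes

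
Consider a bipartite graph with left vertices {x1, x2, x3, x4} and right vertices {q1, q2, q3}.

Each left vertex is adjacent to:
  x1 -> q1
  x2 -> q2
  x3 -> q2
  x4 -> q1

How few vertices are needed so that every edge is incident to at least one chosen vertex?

The 2 edges x1–q1, x2–q2 form a matching, so any vertex cover needs at least 2 vertices (one per matched edge).
Conversely {q1, q2} meets every edge and has exactly 2 vertices, so 2 is optimal.

2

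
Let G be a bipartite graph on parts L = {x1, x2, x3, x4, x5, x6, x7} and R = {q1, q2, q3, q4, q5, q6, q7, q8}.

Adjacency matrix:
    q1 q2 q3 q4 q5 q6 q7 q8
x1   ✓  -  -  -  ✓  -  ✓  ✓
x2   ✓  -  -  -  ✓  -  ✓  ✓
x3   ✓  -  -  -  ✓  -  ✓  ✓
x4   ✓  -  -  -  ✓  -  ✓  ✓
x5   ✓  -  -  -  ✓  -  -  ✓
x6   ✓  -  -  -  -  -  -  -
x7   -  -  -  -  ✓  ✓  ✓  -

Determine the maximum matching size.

One maximum matching: x1→q1, x2→q5, x3→q7, x4→q8, x7→q6.
The set {x1, x2, x3, x4, x5, x6} has only 4 neighbours ({q1, q5, q7, q8}), so by Hall's theorem at most 5 of the 7 left vertices can be matched.

5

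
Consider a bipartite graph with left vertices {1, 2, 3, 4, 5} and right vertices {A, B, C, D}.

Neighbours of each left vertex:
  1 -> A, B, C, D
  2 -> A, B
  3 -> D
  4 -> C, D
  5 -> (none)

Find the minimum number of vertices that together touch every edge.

4

A maximum matching has 4 edges (e.g. 1–B, 2–A, 3–D, 4–C).
By König's theorem the minimum vertex cover has the same size. One such cover is {1, 2, 3, 4}.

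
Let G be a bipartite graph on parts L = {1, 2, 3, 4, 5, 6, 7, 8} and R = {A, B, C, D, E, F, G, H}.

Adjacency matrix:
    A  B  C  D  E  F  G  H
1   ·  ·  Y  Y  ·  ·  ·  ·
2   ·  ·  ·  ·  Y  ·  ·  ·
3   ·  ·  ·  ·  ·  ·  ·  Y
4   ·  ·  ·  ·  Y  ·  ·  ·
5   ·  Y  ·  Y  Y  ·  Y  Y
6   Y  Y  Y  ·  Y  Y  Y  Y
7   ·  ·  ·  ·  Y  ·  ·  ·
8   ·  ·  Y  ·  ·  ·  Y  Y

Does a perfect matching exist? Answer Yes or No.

The set {2, 4, 7} has only 1 neighbour ({E}), so by Hall's theorem at most 6 of the 8 left vertices can be matched.
Hence no matching covers every left vertex.

No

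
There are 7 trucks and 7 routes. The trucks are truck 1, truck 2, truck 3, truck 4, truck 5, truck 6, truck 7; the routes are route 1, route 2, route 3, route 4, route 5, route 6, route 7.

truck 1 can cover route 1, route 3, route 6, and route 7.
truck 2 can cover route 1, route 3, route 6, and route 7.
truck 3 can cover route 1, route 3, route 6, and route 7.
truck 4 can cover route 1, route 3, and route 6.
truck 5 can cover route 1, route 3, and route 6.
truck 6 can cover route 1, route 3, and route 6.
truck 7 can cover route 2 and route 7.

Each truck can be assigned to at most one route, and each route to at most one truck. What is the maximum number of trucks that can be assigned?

For example, pair truck 1→route 1, truck 2→route 7, truck 3→route 3, truck 4→route 6, truck 7→route 2.
The set {truck 1, truck 2, truck 3, truck 4, truck 5, truck 6} has only 4 neighbours ({route 1, route 3, route 6, route 7}), so by Hall's theorem at most 5 of the 7 trucks can be matched.

5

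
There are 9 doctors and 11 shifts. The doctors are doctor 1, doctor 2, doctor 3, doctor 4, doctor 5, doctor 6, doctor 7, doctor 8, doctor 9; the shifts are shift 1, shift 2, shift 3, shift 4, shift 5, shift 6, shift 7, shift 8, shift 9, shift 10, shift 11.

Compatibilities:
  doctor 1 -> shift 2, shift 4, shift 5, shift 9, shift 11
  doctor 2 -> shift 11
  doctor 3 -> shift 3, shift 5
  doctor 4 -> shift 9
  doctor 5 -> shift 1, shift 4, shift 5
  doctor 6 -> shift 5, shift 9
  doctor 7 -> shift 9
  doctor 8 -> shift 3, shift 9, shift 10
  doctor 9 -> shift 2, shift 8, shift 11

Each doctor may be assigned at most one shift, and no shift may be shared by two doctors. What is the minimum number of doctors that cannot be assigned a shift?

For example, pair doctor 1→shift 2, doctor 2→shift 11, doctor 3→shift 3, doctor 4→shift 9, doctor 5→shift 4, doctor 6→shift 5, doctor 8→shift 10, doctor 9→shift 8.
The set {doctor 4, doctor 7} has only 1 neighbour ({shift 9}), so by Hall's theorem at most 8 of the 9 doctors can be matched.
That matches 8 of the 9, leaving 1 unmatched; no matching can do better.

1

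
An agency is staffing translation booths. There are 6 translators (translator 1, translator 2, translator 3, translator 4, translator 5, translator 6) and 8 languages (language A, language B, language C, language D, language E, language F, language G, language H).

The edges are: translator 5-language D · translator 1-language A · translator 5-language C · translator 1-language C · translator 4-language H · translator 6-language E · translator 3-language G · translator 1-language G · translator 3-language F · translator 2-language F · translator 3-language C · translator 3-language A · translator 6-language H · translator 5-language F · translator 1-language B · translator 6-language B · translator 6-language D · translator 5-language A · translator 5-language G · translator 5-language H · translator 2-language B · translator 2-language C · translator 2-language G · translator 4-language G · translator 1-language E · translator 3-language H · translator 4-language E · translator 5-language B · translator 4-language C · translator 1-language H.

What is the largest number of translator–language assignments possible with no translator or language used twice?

6

One maximum matching: translator 1-language G, translator 2-language F, translator 3-language C, translator 4-language H, translator 5-language D, translator 6-language B.
This saturates every translator, so 6 is the maximum.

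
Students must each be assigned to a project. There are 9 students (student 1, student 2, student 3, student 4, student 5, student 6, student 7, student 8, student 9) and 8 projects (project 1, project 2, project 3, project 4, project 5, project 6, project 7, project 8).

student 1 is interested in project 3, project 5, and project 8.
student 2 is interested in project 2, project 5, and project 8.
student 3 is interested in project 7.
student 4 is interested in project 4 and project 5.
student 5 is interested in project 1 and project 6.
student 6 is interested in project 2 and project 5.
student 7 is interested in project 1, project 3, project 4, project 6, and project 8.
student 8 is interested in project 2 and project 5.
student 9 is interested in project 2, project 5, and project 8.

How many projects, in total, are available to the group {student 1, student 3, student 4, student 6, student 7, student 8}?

8

The union of neighbours of {student 1, student 3, student 4, student 6, student 7, student 8} is {project 1, project 2, project 3, project 4, project 5, project 6, project 7, project 8}, which has 8 elements.
Since |N(S)| = 8 ≥ |S| = 6, Hall's condition holds for this subset.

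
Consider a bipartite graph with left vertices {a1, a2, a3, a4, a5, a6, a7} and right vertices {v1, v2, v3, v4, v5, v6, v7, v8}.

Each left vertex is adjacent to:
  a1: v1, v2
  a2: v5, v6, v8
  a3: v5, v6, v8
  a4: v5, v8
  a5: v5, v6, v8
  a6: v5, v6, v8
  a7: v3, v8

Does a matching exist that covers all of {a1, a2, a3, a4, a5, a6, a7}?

The set {a2, a3, a4, a5, a6} has only 3 neighbours ({v5, v6, v8}), so by Hall's theorem at most 5 of the 7 left vertices can be matched.
Hence no matching covers every left vertex.

No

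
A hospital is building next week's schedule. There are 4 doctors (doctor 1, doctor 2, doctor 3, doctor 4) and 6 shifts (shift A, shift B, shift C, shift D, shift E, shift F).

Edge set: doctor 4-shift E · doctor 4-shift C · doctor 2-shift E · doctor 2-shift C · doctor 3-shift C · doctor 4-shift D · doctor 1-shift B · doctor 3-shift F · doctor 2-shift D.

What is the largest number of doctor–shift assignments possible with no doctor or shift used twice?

4

For example, pair doctor 1→shift B, doctor 2→shift D, doctor 3→shift F, doctor 4→shift E.
All 4 doctors are matched, so no larger matching exists.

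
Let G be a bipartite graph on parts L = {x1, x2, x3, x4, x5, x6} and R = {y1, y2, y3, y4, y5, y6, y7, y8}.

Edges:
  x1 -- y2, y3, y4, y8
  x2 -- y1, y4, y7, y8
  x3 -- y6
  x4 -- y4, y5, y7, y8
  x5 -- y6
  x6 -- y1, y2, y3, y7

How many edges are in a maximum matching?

One maximum matching: x1-y8, x2-y1, x3-y6, x4-y7, x6-y3.
The set {x3, x5} has only 1 neighbour ({y6}), so by Hall's theorem at most 5 of the 6 left vertices can be matched.

5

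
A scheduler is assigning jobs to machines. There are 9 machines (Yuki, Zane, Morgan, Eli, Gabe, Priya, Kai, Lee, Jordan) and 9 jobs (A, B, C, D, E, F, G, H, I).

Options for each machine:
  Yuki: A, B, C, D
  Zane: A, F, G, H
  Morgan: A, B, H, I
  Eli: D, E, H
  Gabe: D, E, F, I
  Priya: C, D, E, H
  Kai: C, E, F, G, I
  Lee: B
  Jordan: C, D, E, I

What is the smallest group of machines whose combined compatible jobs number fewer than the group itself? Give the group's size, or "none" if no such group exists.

none

A matching saturating every machine exists, for instance Yuki→D, Zane→G, Morgan→A, Eli→H, Gabe→F, Priya→C, Kai→I, Lee→B, Jordan→E.
By Hall's marriage theorem, this means |N(S)| ≥ |S| for every subset S, so no violating subset exists.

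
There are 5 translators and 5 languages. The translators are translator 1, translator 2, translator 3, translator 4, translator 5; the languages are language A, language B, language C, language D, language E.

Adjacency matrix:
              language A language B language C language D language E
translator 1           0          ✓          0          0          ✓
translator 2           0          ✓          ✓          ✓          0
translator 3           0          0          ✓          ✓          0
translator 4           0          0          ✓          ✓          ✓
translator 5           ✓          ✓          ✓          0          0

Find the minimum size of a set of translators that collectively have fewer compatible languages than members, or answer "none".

A matching saturating every translator exists, for instance translator 1→language E, translator 2→language B, translator 3→language C, translator 4→language D, translator 5→language A.
By Hall's marriage theorem, this means |N(S)| ≥ |S| for every subset S, so no violating subset exists.

none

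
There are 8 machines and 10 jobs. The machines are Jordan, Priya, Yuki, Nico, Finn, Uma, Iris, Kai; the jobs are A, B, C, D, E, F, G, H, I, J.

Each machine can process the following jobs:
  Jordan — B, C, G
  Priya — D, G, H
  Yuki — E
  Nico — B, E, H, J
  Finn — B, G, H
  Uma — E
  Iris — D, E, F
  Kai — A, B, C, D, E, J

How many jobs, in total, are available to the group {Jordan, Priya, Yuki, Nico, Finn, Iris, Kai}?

The union of neighbours of {Jordan, Priya, Yuki, Nico, Finn, Iris, Kai} is {A, B, C, D, E, F, G, H, J}, which has 9 elements.
Since |N(S)| = 9 ≥ |S| = 7, Hall's condition holds for this subset.

9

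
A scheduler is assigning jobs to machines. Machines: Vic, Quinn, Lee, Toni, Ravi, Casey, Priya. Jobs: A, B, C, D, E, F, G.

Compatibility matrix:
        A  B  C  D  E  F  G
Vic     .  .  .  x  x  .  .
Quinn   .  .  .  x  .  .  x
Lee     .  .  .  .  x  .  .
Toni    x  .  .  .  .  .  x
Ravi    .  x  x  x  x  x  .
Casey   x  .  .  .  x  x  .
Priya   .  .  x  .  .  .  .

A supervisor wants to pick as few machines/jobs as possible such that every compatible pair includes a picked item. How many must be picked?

7

A maximum matching has 7 edges (e.g. Vic–D, Quinn–G, Lee–E, Toni–A, Ravi–B, Casey–F, Priya–C).
By König's theorem the minimum vertex cover has the same size. One such cover is {Vic, Quinn, Lee, Toni, Ravi, Casey, Priya}.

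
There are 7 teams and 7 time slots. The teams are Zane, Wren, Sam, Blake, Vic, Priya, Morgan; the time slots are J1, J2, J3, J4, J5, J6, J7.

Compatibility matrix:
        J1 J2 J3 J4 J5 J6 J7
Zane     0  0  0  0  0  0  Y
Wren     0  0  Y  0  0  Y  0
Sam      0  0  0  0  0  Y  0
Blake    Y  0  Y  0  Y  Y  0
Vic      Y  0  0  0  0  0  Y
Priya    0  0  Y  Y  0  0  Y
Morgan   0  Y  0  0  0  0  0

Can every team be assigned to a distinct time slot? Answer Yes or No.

Yes

For example, pair Zane-J7, Wren-J3, Sam-J6, Blake-J5, Vic-J1, Priya-J4, Morgan-J2.
Every team is matched, so this is a perfect matching.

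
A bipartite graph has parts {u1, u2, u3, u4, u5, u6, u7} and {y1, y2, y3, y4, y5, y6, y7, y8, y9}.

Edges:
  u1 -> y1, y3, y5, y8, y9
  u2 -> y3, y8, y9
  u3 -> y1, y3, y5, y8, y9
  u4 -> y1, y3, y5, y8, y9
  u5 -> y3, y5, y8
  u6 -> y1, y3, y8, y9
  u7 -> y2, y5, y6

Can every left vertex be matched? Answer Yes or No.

No

The set {u1, u2, u3, u4, u5, u6} has only 5 neighbours ({y1, y3, y5, y8, y9}), so by Hall's theorem at most 6 of the 7 left vertices can be matched.
Hence no matching covers every left vertex.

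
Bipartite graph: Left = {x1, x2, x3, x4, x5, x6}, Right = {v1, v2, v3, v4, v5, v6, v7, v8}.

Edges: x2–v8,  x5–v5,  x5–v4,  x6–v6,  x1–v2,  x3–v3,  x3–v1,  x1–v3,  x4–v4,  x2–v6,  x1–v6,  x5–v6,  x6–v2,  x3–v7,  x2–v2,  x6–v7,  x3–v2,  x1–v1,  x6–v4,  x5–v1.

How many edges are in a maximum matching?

For example, pair x1→v3, x2→v6, x3→v7, x4→v4, x5→v1, x6→v2.
All 6 left vertices are matched, so no larger matching exists.

6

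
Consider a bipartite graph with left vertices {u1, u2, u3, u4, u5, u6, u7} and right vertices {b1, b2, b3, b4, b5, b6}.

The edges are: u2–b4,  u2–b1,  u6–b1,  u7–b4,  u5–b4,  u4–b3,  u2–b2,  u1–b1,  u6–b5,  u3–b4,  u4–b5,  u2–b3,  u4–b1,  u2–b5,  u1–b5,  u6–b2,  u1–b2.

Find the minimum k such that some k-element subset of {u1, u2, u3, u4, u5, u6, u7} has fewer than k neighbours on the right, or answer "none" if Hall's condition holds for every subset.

Take S = {u3, u5}. Its neighbourhood is {b4}, so |N(S)| = 1 < |S| = 2.
No single vertex violates Hall's condition since each has at least one neighbour, so 2 is the minimum.

2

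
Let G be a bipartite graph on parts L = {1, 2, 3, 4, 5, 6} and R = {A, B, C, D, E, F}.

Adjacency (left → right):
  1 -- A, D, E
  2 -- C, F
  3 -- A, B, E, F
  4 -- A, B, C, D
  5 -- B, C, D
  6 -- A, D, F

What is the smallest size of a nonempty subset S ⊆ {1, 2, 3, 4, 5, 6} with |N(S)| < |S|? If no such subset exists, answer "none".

A matching saturating every left vertex exists, for instance 1→E, 2→C, 3→A, 4→B, 5→D, 6→F.
By Hall's marriage theorem, this means |N(S)| ≥ |S| for every subset S, so no violating subset exists.

none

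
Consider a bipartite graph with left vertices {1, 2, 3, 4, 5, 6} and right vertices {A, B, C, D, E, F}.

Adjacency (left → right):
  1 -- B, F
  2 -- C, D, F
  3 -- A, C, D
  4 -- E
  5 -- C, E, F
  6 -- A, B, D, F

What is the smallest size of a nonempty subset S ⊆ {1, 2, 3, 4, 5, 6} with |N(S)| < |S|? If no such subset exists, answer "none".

A matching saturating every left vertex exists, for instance 1→F, 2→D, 3→A, 4→E, 5→C, 6→B.
By Hall's marriage theorem, this means |N(S)| ≥ |S| for every subset S, so no violating subset exists.

none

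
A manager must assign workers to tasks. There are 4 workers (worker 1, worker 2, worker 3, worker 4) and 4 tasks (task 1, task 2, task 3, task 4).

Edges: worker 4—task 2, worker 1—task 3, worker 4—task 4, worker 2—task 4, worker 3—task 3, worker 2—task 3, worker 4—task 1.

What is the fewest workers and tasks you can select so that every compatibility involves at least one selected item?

A maximum matching has 3 edges (e.g. worker 1–task 3, worker 2–task 4, worker 4–task 2).
By König's theorem the minimum vertex cover has the same size. One such cover is {worker 2, worker 4, task 3}.

3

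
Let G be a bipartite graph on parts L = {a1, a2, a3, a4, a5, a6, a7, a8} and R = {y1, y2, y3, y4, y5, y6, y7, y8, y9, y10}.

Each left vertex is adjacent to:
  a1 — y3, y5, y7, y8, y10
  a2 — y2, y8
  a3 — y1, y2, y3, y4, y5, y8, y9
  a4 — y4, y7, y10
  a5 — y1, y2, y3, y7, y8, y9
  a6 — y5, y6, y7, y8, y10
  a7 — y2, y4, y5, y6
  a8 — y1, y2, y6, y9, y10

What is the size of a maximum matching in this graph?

For example, pair a1→y10, a2→y8, a3→y9, a4→y4, a5→y3, a6→y7, a7→y2, a8→y6.
All 8 left vertices are matched, so no larger matching exists.

8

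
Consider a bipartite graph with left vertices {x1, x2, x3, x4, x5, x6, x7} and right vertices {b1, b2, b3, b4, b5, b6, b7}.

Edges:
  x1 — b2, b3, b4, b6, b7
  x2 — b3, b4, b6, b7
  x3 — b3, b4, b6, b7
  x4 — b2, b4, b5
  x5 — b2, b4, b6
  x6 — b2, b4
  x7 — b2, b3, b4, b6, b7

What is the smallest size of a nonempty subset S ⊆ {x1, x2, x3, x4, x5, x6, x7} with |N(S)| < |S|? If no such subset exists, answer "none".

Take S = {x1, x2, x3, x5, x6, x7}. Its neighbourhood is {b2, b3, b4, b6, b7}, so |N(S)| = 5 < |S| = 6.
Every subset of size less than 6 has at least as many neighbours as members, so 6 is the minimum.

6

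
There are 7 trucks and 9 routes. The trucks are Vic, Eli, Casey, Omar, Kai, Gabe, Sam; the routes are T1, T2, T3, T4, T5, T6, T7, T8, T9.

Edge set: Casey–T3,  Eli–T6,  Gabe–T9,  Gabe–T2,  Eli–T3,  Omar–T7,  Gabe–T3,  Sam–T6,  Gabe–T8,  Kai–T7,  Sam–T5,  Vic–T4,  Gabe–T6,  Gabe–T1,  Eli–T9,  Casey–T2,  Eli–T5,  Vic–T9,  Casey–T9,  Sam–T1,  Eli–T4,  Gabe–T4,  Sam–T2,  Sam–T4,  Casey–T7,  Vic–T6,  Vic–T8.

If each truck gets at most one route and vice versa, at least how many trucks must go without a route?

1

One maximum matching: Vic–T6, Eli–T5, Casey–T9, Omar–T7, Gabe–T3, Sam–T4.
The set {Omar, Kai} has only 1 neighbour ({T7}), so by Hall's theorem at most 6 of the 7 trucks can be matched.
That matches 6 of the 7, leaving 1 unmatched; no matching can do better.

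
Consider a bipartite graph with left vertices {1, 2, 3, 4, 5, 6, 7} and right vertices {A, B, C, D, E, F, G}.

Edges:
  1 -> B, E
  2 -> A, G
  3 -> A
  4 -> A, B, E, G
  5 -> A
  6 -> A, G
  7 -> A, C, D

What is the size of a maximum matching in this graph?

5

For example, pair 1→E, 2→G, 3→A, 4→B, 7→C.
The set {2, 3, 5, 6} has only 2 neighbours ({A, G}), so by Hall's theorem at most 5 of the 7 left vertices can be matched.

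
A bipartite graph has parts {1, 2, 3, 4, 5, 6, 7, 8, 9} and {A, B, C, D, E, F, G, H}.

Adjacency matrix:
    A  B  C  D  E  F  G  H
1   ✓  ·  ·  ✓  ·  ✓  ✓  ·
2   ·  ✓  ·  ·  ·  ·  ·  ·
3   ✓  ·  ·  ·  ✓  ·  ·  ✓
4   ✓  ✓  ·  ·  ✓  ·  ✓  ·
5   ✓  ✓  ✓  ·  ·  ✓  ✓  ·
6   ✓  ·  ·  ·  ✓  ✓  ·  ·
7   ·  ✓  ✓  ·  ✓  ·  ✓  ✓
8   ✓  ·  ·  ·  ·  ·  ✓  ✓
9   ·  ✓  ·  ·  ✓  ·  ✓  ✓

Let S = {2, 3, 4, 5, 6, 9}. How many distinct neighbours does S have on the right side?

7

The union of neighbours of {2, 3, 4, 5, 6, 9} is {A, B, C, E, F, G, H}, which has 7 elements.
Since |N(S)| = 7 ≥ |S| = 6, Hall's condition holds for this subset.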